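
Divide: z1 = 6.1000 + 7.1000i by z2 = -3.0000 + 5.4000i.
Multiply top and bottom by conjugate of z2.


Conjugate of z2 = -3.0000 - 5.4000i
Numerator: (6.1000 + 7.1000i)(-3.0000 - 5.4000i) = 20.0400 - 54.2400i
Denominator: (-3)^2 + 5.4^2 = 38.16
Result = (20.0400 - 54.2400i)/38.16

0.5252 - 1.4214i


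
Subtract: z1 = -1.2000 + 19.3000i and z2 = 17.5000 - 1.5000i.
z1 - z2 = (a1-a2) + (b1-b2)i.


Real: -1.2 - 17.5 = -18.7
Imag: 19.3 + 1.5 = 20.8

-18.7000 + 20.8000i


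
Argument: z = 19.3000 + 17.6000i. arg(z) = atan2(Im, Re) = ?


Re = 19.3, Im = 17.6
arg = atan2(17.6, 19.3) = 42.3622 degrees

arg(z) = 42.3622 degrees


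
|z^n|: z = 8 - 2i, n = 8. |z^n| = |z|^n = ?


|z| = sqrt(64+4) = sqrt(68) = 8.2462
|z^8| = |z|^8 = (sqrt(68))^8 = 68^4 = 21381376

|z^8| = 21381376


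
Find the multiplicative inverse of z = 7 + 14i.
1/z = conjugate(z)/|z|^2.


|z|^2 = 49+196 = 245
1/z = (7 - 14i)/245

1/z = 0.0286 - 0.0571i


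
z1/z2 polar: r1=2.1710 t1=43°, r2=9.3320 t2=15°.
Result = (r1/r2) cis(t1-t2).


r = 2.1710 / 9.3320 = 0.2326
theta = 43° - 15° = 28° = 28° (mod 360)

0.2326 cis(28°)


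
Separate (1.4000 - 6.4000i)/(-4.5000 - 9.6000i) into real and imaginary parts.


Multiply by conjugate: (1.4000 - 6.4000i)(-4.5000 + 9.6000i) / ((-4.5)^2 + (-9.6)^2)
Numerator real = 1.4*(-4.5) - (6.4)*(-9.6) = 55.14
Numerator imag = -6.4*(-4.5) - 1.4*(-9.6) = 42.24
Denominator = 112.41
Re(z) = 55.14/112.41 = 0.4905
Im(z) = 42.24/112.41 = 0.3758

Re(z) = 0.4905, Im(z) = 0.3758


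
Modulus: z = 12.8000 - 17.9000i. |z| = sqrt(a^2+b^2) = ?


|z| = sqrt(12.8^2 + (-17.9)^2) = sqrt(163.84 + 320.41) = sqrt(484.25) = 22.0057

|z| = 22.0057


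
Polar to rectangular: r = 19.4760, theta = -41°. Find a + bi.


a = 19.4760*cos(-41°) = 19.4760*0.75471 = 14.6987
b = 19.4760*sin(-41°) = 19.4760*(-0.65606) = -12.7774

14.6987 - 12.7774i


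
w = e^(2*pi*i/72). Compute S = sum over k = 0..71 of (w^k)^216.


The roots are w_k = w^k with w = e^(2*pi*i/72), and (w^k)^216 = (w^216)^k.
So S = 1 + u + u^2 + ... + u^(71) with u = w^216.
216 = 3*72 + 0, so 216 is a multiple of 72 and u = (w^72)^3 = 1.
Every one of the 72 terms equals 1: S = 72

S = 72


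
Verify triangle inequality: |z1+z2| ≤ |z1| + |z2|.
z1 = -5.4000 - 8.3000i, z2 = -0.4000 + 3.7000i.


|z1| = sqrt((-5.4)^2 + (-8.3)^2) = sqrt(98.05) = 9.9020
|z2| = sqrt((-0.4)^2 + 3.7^2) = sqrt(13.85) = 3.7216
z1+z2 = -5.8000 - 4.6000i
|z1+z2| = sqrt(54.8) = 7.4027
|z1|+|z2| = 9.9020 + 3.7216 = 13.6236

|z1+z2| = 7.4027 ≤ |z1|+|z2| = 13.6236 (verified)


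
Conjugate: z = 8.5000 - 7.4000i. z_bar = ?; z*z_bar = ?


z_bar = 8.5000 + 7.4000i
z*z_bar = 8.5^2 + (-7.4)^2 = 72.25 + 54.76 = 127.01

z_bar = 8.5000 + 7.4000i, z*z_bar = 127.01


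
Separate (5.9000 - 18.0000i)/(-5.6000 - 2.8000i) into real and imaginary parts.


Multiply by conjugate: (5.9000 - 18.0000i)(-5.6000 + 2.8000i) / ((-5.6)^2 + (-2.8)^2)
Numerator real = 5.9*(-5.6) - (18)*(-2.8) = 17.36
Numerator imag = -18*(-5.6) - 5.9*(-2.8) = 117.32
Denominator = 39.2
Re(z) = 17.36/39.2 = 0.4429
Im(z) = 117.32/39.2 = 2.9929

Re(z) = 0.4429, Im(z) = 2.9929


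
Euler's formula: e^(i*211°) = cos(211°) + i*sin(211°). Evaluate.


cos(211°) = -0.8572
sin(211°) = -0.5150

e^(i*211°) = -0.8572 - 0.5150i


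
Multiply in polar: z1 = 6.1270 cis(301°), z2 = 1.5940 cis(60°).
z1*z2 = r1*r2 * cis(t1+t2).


r = 6.1270 * 1.5940 = 9.7664
theta = 301° + 60° = 361° = 1° (mod 360)

9.7664 cis(1°)


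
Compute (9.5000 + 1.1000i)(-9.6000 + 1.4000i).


Real = 9.5*(-9.6) - 1.1*1.4 = -91.2 - 1.54 = -92.74
Imag = 9.5*1.4 - (9.6)*1.1 = 13.3 - (10.56) = 2.74

-92.7400 + 2.7400i


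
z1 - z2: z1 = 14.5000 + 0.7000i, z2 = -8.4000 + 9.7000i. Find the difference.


Real: 14.5 + 8.4 = 22.9
Imag: 0.7 - 9.7 = -9

22.9000 - 9.0000i


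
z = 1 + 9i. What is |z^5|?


|z| = sqrt(1+81) = sqrt(82) = 9.0554
|z^5| = |z|^5 = (sqrt(82))^5 = 82^2 * sqrt(82) = 6724*sqrt(82)

|z^5| = 6724*sqrt(82) ≈ 60888.4097


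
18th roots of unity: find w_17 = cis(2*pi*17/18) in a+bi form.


Angle = 360*17/18 = 340°
a = cos(340°) = 0.9397
b = sin(340°) = -0.3420

0.9397 - 0.3420i


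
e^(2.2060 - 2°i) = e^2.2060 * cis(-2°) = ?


e^2.2060 = 9.0793
cos(-2°) = 0.99939
sin(-2°) = -0.0349
Real = 9.0793*0.99939 = 9.0738
Imag = 9.0793*(-0.0349) = -0.3169

9.0738 - 0.3169i


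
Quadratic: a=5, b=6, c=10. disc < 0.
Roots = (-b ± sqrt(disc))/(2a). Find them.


disc = 6^2 - 4*5*10 = 36 - 200 = -164
sqrt(|disc|) = sqrt(164) = 12.8062
Real part = -6/(2*5) = -0.6000
Imag part = 12.8062/(2*5) = 1.2806

-0.6000 ± 1.2806i


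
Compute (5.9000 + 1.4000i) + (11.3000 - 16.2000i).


Real: 5.9 + 11.3 = 17.2
Imag: 1.4 - 16.2 = -14.8

17.2000 - 14.8000i


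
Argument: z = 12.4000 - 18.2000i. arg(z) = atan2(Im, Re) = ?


Re = 12.4, Im = -18.2
arg = atan2(-18.2, 12.4) = -55.7327 degrees

arg(z) = -55.7327 degrees


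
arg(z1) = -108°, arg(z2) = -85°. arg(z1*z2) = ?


arg(z1*z2) = -108° - 85° = -193°
Normalized to (-180°, 180°]: 167°

167°


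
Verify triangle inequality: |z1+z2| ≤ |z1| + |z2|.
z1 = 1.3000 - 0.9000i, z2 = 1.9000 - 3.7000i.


|z1| = sqrt(1.3^2 + (-0.9)^2) = sqrt(2.5) = 1.5811
|z2| = sqrt(1.9^2 + (-3.7)^2) = sqrt(17.3) = 4.1593
z1+z2 = 3.2000 - 4.6000i
|z1+z2| = sqrt(31.4) = 5.6036
|z1|+|z2| = 1.5811 + 4.1593 = 5.7404

|z1+z2| = 5.6036 ≤ |z1|+|z2| = 5.7404 (verified)


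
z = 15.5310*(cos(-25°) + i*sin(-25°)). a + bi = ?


a = 15.5310*cos(-25°) = 15.5310*0.90631 = 14.0759
b = 15.5310*sin(-25°) = 15.5310*(-0.42262) = -6.5637

14.0759 - 6.5637i


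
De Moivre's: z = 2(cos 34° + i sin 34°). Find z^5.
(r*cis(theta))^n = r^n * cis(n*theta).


r^5 = 2^5 = 32
n*theta = 5*34° = 170° = 170° (mod 360)
a = 32*cos(170°) = -31.5138
b = 32*sin(170°) = 5.5567

32 cis(170°) = -31.5138 + 5.5567i


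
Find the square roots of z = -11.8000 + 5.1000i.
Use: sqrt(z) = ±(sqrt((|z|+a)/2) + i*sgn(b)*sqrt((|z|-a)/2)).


|z| = sqrt(139.24+26.01) = 12.8550
sqrt((|z|+a)/2) = sqrt((12.8550+(-11.8))/2) = sqrt(0.5275) = 0.7263
sqrt((|z|-a)/2) = sqrt((12.8550-(-11.8))/2) = sqrt(12.3275) = 3.5111

±(0.7263 + 3.5111i) i.e. 0.7263 + 3.5111i and -0.7263 - 3.5111i


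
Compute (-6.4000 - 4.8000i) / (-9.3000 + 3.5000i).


Conjugate of z2 = -9.3000 - 3.5000i
Numerator: (-6.4000 - 4.8000i)(-9.3000 - 3.5000i) = 42.7200 + 67.0400i
Denominator: (-9.3)^2 + 3.5^2 = 98.74
Result = (42.7200 + 67.0400i)/98.74

0.4327 + 0.6790i


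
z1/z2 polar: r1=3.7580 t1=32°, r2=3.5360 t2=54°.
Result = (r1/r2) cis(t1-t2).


r = 3.7580 / 3.5360 = 1.0628
theta = 32° - 54° = -22° = 338° (mod 360)

1.0628 cis(338°)


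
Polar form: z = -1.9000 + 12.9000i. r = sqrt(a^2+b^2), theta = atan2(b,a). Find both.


r = sqrt(3.61+166.41) = sqrt(170.02) = 13.0392
theta = atan2(12.9, -1.9) = 98.3787 degrees

r = 13.0392, theta = 98.3787 degrees


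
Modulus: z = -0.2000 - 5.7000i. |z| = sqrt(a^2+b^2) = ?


|z| = sqrt((-0.2)^2 + (-5.7)^2) = sqrt(0.04 + 32.49) = sqrt(32.53) = 5.7035

|z| = 5.7035


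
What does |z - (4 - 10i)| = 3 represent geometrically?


|z - z0| = r is a circle with center z0 and radius r.
Center = (4, -10), radius = 3

Circle with center (4, -10) and radius 3


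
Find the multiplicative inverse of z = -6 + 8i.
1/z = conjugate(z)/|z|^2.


|z|^2 = 36+64 = 100
1/z = (-6 - 8i)/100

1/z = -0.0600 - 0.0800i


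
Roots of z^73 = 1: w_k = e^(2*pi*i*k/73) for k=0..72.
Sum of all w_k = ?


The sum of all 73th roots of unity is 0.
Geometric series: (1 - w^73)/(1 - w) = (1-1)/(1-w) = 0 since w^73 = 1, w ≠ 1.
Alternatively: coefficient of z^72 in z^73 - 1 is 0.

0


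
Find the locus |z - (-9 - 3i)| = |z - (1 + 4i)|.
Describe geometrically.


Equal distances means the locus is the perpendicular bisector of z1 and z2.
Midpoint = ((-9+1)/2, (-3+4)/2) = (-4.0000, 0.5000)

Perpendicular bisector through (-4.0000, 0.5000)


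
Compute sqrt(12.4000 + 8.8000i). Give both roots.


|z| = sqrt(153.76+77.44) = 15.2053
sqrt((|z|+a)/2) = sqrt((15.2053+12.4)/2) = sqrt(13.8026) = 3.7152
sqrt((|z|-a)/2) = sqrt((15.2053-12.4)/2) = sqrt(1.4026) = 1.1843

±(3.7152 + 1.1843i) i.e. 3.7152 + 1.1843i and -3.7152 - 1.1843i


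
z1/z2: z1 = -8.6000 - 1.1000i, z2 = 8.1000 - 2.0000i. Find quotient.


Conjugate of z2 = 8.1000 + 2.0000i
Numerator: (-8.6000 - 1.1000i)(8.1000 + 2.0000i) = -67.4600 - 26.1100i
Denominator: 8.1^2 + (-2)^2 = 69.61
Result = (-67.4600 - 26.1100i)/69.61

-0.9691 - 0.3751i


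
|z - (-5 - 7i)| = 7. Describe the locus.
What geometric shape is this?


|z - z0| = r is a circle with center z0 and radius r.
Center = (-5, -7), radius = 7

Circle with center (-5, -7) and radius 7


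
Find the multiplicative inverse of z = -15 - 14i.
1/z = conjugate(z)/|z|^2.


|z|^2 = 225+196 = 421
1/z = (-15 + 14i)/421

1/z = -0.0356 + 0.0333i


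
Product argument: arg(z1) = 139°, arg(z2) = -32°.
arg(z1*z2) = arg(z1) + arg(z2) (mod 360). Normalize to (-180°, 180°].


arg(z1*z2) = 139° - 32° = 107°
Normalized to (-180°, 180°]: 107°

107°


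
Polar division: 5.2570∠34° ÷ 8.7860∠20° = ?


r = 5.2570 / 8.7860 = 0.5983
theta = 34° - 20° = 14° = 14° (mod 360)

0.5983 cis(14°)


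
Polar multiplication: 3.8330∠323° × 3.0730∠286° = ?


r = 3.8330 * 3.0730 = 11.7788
theta = 323° + 286° = 609° = 249° (mod 360)

11.7788 cis(249°)


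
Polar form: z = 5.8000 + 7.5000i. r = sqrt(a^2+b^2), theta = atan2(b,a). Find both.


r = sqrt(33.64+56.25) = sqrt(89.89) = 9.4810
theta = atan2(7.5, 5.8) = 52.2840 degrees

r = 9.4810, theta = 52.2840 degrees


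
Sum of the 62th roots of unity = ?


The sum of all 62th roots of unity is 0.
Geometric series: (1 - w^62)/(1 - w) = (1-1)/(1-w) = 0 since w^62 = 1, w ≠ 1.
Alternatively: coefficient of z^61 in z^62 - 1 is 0.

0


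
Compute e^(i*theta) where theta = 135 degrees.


cos(135°) = -0.7071
sin(135°) = 0.7071

e^(i*135°) = -0.7071 + 0.7071i


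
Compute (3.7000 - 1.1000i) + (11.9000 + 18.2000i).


Real: 3.7 + 11.9 = 15.6
Imag: -1.1 + 18.2 = 17.1

15.6000 + 17.1000i


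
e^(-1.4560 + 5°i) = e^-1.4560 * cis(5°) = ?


e^-1.4560 = 0.2332
cos(5°) = 0.9962
sin(5°) = 0.0872
Real = 0.2332*0.9962 = 0.2323
Imag = 0.2332*0.0872 = 0.0203

0.2323 + 0.0203i


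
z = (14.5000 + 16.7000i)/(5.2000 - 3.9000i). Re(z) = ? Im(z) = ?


Multiply by conjugate: (14.5000 + 16.7000i)(5.2000 + 3.9000i) / (5.2^2 + (-3.9)^2)
Numerator real = 14.5*5.2 + 16.7*(-3.9) = 10.27
Numerator imag = 16.7*5.2 - 14.5*(-3.9) = 143.39
Denominator = 42.25
Re(z) = 10.27/42.25 = 0.2431
Im(z) = 143.39/42.25 = 3.3938

Re(z) = 0.2431, Im(z) = 3.3938


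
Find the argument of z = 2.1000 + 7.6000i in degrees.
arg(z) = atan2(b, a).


Re = 2.1, Im = 7.6
arg = atan2(7.6, 2.1) = 74.5537 degrees

arg(z) = 74.5537 degrees


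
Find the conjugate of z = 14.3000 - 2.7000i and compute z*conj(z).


z_bar = 14.3000 + 2.7000i
z*z_bar = 14.3^2 + (-2.7)^2 = 204.49 + 7.29 = 211.78

z_bar = 14.3000 + 2.7000i, z*z_bar = 211.78


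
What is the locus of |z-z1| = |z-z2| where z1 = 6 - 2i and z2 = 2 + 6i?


Equal distances means the locus is the perpendicular bisector of z1 and z2.
Midpoint = ((6+2)/2, (-2+6)/2) = (4.0000, 2.0000)

Perpendicular bisector through (4.0000, 2.0000)


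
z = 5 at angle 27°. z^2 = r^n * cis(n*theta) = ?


r^2 = 5^2 = 25
n*theta = 2*27° = 54° = 54° (mod 360)
a = 25*cos(54°) = 14.6946
b = 25*sin(54°) = 20.2254

25 cis(54°) = 14.6946 + 20.2254i


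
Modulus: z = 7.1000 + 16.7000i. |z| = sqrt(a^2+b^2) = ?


|z| = sqrt(7.1^2 + 16.7^2) = sqrt(50.41 + 278.89) = sqrt(329.3) = 18.1466

|z| = 18.1466


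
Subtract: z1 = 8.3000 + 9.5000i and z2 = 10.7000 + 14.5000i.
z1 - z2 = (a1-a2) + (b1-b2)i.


Real: 8.3 - 10.7 = -2.4
Imag: 9.5 - 14.5 = -5

-2.4000 - 5.0000i


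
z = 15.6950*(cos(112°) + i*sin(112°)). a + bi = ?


a = 15.6950*cos(112°) = 15.6950*(-0.37461) = -5.8795
b = 15.6950*sin(112°) = 15.6950*0.927184 = 14.5522

-5.8795 + 14.5522i


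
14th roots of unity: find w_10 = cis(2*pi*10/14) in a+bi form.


Angle = 360*10/14 = 257.1429°
a = cos(257.1429°) = -0.2225
b = sin(257.1429°) = -0.9749

-0.2225 - 0.9749i


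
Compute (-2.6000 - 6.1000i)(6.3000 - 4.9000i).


Real = -2.6*6.3 - (-6.1)*(-4.9) = -16.38 - 29.89 = -46.27
Imag = -2.6*(-4.9) + 6.3*(-6.1) = 12.74 - (38.43) = -25.69

-46.2700 - 25.6900i


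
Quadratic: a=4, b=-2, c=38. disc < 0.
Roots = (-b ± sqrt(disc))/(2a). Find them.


disc = (-2)^2 - 4*4*38 = 4 - 608 = -604
sqrt(|disc|) = sqrt(604) = 24.5764
Real part = 2/(2*4) = 0.2500
Imag part = 24.5764/(2*4) = 3.0721

0.2500 ± 3.0721i


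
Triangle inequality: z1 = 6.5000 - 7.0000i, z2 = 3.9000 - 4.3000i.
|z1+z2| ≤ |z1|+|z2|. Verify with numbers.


|z1| = sqrt(6.5^2 + (-7)^2) = sqrt(91.25) = 9.5525
|z2| = sqrt(3.9^2 + (-4.3)^2) = sqrt(33.7) = 5.8052
z1+z2 = 10.4000 - 11.3000i
|z1+z2| = sqrt(235.85) = 15.3574
|z1|+|z2| = 9.5525 + 5.8052 = 15.3577

|z1+z2| = 15.3574 ≤ |z1|+|z2| = 15.3577 (verified)


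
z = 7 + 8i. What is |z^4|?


|z| = sqrt(49+64) = sqrt(113) = 10.6301
|z^4| = |z|^4 = (sqrt(113))^4 = 113^2 = 12769

|z^4| = 12769


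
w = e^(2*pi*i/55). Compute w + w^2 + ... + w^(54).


With w = e^(2*pi*i/55), all 55 of the 55th roots of unity w^0 = 1, w, ..., w^(54) sum to 0: 1 + w + ... + w^(54) = (1 - w^55)/(1 - w) = 0 since w^55 = 1, w ≠ 1.
Removing the root 1: w + w^2 + ... + w^(54) = 0 - 1 = -1

Sum = -1


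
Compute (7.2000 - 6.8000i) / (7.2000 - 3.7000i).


Conjugate of z2 = 7.2000 + 3.7000i
Numerator: (7.2000 - 6.8000i)(7.2000 + 3.7000i) = 77.0000 - 22.3200i
Denominator: 7.2^2 + (-3.7)^2 = 65.53
Result = (77.0000 - 22.3200i)/65.53

1.1750 - 0.3406i


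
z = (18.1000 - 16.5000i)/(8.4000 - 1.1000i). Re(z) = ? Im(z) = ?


Multiply by conjugate: (18.1000 - 16.5000i)(8.4000 + 1.1000i) / (8.4^2 + (-1.1)^2)
Numerator real = 18.1*8.4 - (16.5)*(-1.1) = 170.19
Numerator imag = -16.5*8.4 - 18.1*(-1.1) = -118.69
Denominator = 71.77
Re(z) = 170.19/71.77 = 2.3713
Im(z) = -118.69/71.77 = -1.6538

Re(z) = 2.3713, Im(z) = -1.6538


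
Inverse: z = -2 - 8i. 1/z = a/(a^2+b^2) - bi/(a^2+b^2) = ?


|z|^2 = 4+64 = 68
1/z = (-2 + 8i)/68

1/z = -0.0294 + 0.1176i


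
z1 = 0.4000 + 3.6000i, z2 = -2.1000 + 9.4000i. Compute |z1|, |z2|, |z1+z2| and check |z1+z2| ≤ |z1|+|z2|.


|z1| = sqrt(0.4^2 + 3.6^2) = sqrt(13.12) = 3.6222
|z2| = sqrt((-2.1)^2 + 9.4^2) = sqrt(92.77) = 9.6317
z1+z2 = -1.7000 + 13.0000i
|z1+z2| = sqrt(171.89) = 13.1107
|z1|+|z2| = 3.6222 + 9.6317 = 13.2539

|z1+z2| = 13.1107 ≤ |z1|+|z2| = 13.2539 (verified)


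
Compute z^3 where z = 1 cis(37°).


r^3 = 1^3 = 1
n*theta = 3*37° = 111° = 111° (mod 360)
a = 1*cos(111°) = -0.3584
b = 1*sin(111°) = 0.9336

1 cis(111°) = -0.3584 + 0.9336i


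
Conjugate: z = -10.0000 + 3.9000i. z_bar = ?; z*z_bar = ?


z_bar = -10.0000 - 3.9000i
z*z_bar = (-10)^2 + 3.9^2 = 100 + 15.21 = 115.21

z_bar = -10.0000 - 3.9000i, z*z_bar = 115.21


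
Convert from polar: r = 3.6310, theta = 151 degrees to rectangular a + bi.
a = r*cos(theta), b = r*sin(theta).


a = 3.6310*cos(151°) = 3.6310*(-0.8746) = -3.1757
b = 3.6310*sin(151°) = 3.6310*0.4848 = 1.7603

-3.1757 + 1.7603i


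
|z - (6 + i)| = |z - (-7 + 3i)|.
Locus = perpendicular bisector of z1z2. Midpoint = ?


Equal distances means the locus is the perpendicular bisector of z1 and z2.
Midpoint = ((6+(-7))/2, (1+3)/2) = (-0.5000, 2.0000)

Perpendicular bisector through (-0.5000, 2.0000)


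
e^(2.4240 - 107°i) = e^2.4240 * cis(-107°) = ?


e^2.4240 = 11.29093
cos(-107°) = -0.29237
sin(-107°) = -0.956305
Real = 11.29093*(-0.29237) = -3.3011
Imag = 11.29093*(-0.956305) = -10.7976

-3.3011 - 10.7976i


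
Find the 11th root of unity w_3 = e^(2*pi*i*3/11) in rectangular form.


Angle = 360*3/11 = 98.1818°
a = cos(98.1818°) = -0.1423
b = sin(98.1818°) = 0.9898

-0.1423 + 0.9898i


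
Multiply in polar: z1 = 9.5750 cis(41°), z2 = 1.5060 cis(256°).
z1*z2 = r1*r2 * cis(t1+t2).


r = 9.5750 * 1.5060 = 14.4199
theta = 41° + 256° = 297° = 297° (mod 360)

14.4199 cis(297°)


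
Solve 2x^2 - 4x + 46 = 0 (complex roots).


disc = (-4)^2 - 4*2*46 = 16 - 368 = -352
sqrt(|disc|) = sqrt(352) = 18.7617
Real part = 4/(2*2) = 1.0000
Imag part = 18.7617/(2*2) = 4.6904

1.0000 ± 4.6904i


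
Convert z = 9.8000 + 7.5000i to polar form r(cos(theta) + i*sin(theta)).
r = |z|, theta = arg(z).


r = sqrt(96.04+56.25) = sqrt(152.29) = 12.3406
theta = atan2(7.5, 9.8) = 37.4271 degrees

r = 12.3406, theta = 37.4271 degrees


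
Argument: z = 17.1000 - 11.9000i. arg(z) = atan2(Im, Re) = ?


Re = 17.1, Im = -11.9
arg = atan2(-11.9, 17.1) = -34.8343 degrees

arg(z) = -34.8343 degrees


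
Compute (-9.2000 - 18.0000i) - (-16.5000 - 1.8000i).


Real: -9.2 + 16.5 = 7.3
Imag: -18 + 1.8 = -16.2

7.3000 - 16.2000i


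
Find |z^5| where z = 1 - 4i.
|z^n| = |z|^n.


|z| = sqrt(1+16) = sqrt(17) = 4.1231
|z^5| = |z|^5 = (sqrt(17))^5 = 17^2 * sqrt(17) = 289*sqrt(17)

|z^5| = 289*sqrt(17) ≈ 1191.5775


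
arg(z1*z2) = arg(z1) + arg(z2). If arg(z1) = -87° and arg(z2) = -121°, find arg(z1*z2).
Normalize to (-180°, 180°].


arg(z1*z2) = -87° - 121° = -208°
Normalized to (-180°, 180°]: 152°

152°


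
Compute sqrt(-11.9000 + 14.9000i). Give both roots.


|z| = sqrt(141.61+222.01) = 19.0688
sqrt((|z|+a)/2) = sqrt((19.0688+(-11.9))/2) = sqrt(3.5844) = 1.8933
sqrt((|z|-a)/2) = sqrt((19.0688-(-11.9))/2) = sqrt(15.4844) = 3.9350

±(1.8933 + 3.9350i) i.e. 1.8933 + 3.9350i and -1.8933 - 3.9350i


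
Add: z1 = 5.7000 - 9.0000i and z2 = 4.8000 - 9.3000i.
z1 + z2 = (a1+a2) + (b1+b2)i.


Real: 5.7 + 4.8 = 10.5
Imag: -9 - 9.3 = -18.3

10.5000 - 18.3000i


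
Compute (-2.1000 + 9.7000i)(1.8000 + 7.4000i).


Real = -2.1*1.8 - 9.7*7.4 = -3.78 - 71.78 = -75.56
Imag = -2.1*7.4 + 1.8*9.7 = -15.54 + 17.46 = 1.92

-75.5600 + 1.9200i


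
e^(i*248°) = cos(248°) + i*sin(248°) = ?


cos(248°) = -0.3746
sin(248°) = -0.9272

e^(i*248°) = -0.3746 - 0.9272i


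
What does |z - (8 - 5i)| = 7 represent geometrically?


|z - z0| = r is a circle with center z0 and radius r.
Center = (8, -5), radius = 7

Circle with center (8, -5) and radius 7


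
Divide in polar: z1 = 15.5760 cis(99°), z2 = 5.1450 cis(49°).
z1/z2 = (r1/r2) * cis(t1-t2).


r = 15.5760 / 5.1450 = 3.0274
theta = 99° - 49° = 50° = 50° (mod 360)

3.0274 cis(50°)


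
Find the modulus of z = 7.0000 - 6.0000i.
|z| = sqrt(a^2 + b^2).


|z| = sqrt(7^2 + (-6)^2) = sqrt(49 + 36) = sqrt(85) = 9.2195

|z| = 9.2195


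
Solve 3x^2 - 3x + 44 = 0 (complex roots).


disc = (-3)^2 - 4*3*44 = 9 - 528 = -519
sqrt(|disc|) = sqrt(519) = 22.7816
Real part = 3/(2*3) = 0.5000
Imag part = 22.7816/(2*3) = 3.7969

0.5000 ± 3.7969i


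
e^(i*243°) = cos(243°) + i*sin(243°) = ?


cos(243°) = -0.4540
sin(243°) = -0.8910

e^(i*243°) = -0.4540 - 0.8910i


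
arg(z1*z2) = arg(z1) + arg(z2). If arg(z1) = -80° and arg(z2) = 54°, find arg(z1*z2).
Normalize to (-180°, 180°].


arg(z1*z2) = -80° + 54° = -26°
Normalized to (-180°, 180°]: -26°

-26°


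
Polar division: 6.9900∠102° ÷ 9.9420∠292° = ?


r = 6.9900 / 9.9420 = 0.7031
theta = 102° - 292° = -190° = 170° (mod 360)

0.7031 cis(170°)


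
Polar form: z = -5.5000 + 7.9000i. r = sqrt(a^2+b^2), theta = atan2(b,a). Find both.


r = sqrt(30.25+62.41) = sqrt(92.66) = 9.6260
theta = atan2(7.9, -5.5) = 124.8457 degrees

r = 9.6260, theta = 124.8457 degrees


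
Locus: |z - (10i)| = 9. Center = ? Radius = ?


|z - z0| = r is a circle with center z0 and radius r.
Center = (0, 10), radius = 9

Circle with center (0, 10) and radius 9


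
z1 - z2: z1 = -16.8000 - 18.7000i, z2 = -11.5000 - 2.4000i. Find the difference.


Real: -16.8 + 11.5 = -5.3
Imag: -18.7 + 2.4 = -16.3

-5.3000 - 16.3000i


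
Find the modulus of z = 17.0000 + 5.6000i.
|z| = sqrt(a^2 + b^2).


|z| = sqrt(17^2 + 5.6^2) = sqrt(289 + 31.36) = sqrt(320.36) = 17.8986

|z| = 17.8986


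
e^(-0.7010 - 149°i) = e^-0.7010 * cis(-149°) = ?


e^-0.7010 = 0.4961
cos(-149°) = -0.85717
sin(-149°) = -0.515
Real = 0.4961*(-0.85717) = -0.4252
Imag = 0.4961*(-0.515) = -0.2555

-0.4252 - 0.2555i


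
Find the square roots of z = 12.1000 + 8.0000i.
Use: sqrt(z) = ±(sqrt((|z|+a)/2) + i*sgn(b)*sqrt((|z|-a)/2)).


|z| = sqrt(146.41+64) = 14.5055
sqrt((|z|+a)/2) = sqrt((14.5055+12.1)/2) = sqrt(13.3028) = 3.6473
sqrt((|z|-a)/2) = sqrt((14.5055-12.1)/2) = sqrt(1.2028) = 1.0967

±(3.6473 + 1.0967i) i.e. 3.6473 + 1.0967i and -3.6473 - 1.0967i


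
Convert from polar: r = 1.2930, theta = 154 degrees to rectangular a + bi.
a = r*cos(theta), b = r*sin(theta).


a = 1.2930*cos(154°) = 1.2930*(-0.8988) = -1.1621
b = 1.2930*sin(154°) = 1.2930*0.43837 = 0.5668

-1.1621 + 0.5668i


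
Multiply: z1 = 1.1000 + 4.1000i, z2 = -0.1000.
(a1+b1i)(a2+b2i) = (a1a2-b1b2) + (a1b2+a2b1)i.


Real = 1.1*(-0.1) - 4.1*0 = -0.11 - 0 = -0.11
Imag = 1.1*0 - (0.1)*4.1 = 0 - (0.41) = -0.41

-0.1100 - 0.4100i


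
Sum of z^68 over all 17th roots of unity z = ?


The roots are w_k = w^k with w = e^(2*pi*i/17), and (w^k)^68 = (w^68)^k.
So S = 1 + u + u^2 + ... + u^(16) with u = w^68.
68 = 4*17 + 0, so 68 is a multiple of 17 and u = (w^17)^4 = 1.
Every one of the 17 terms equals 1: S = 17

S = 17


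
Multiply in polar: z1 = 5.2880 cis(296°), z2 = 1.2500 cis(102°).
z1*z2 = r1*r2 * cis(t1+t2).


r = 5.2880 * 1.2500 = 6.6100
theta = 296° + 102° = 398° = 38° (mod 360)

6.6100 cis(38°)


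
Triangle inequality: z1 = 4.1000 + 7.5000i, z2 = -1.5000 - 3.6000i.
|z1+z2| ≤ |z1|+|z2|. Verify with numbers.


|z1| = sqrt(4.1^2 + 7.5^2) = sqrt(73.06) = 8.5475
|z2| = sqrt((-1.5)^2 + (-3.6)^2) = sqrt(15.21) = 3.9000
z1+z2 = 2.6000 + 3.9000i
|z1+z2| = sqrt(21.97) = 4.6872
|z1|+|z2| = 8.5475 + 3.9000 = 12.4475

|z1+z2| = 4.6872 ≤ |z1|+|z2| = 12.4475 (verified)


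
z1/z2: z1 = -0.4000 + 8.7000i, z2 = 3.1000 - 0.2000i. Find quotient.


Conjugate of z2 = 3.1000 + 0.2000i
Numerator: (-0.4000 + 8.7000i)(3.1000 + 0.2000i) = -2.9800 + 26.8900i
Denominator: 3.1^2 + (-0.2)^2 = 9.65
Result = (-2.9800 + 26.8900i)/9.65

-0.3088 + 2.7865i


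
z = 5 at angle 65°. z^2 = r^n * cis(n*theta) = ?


r^2 = 5^2 = 25
n*theta = 2*65° = 130° = 130° (mod 360)
a = 25*cos(130°) = -16.0697
b = 25*sin(130°) = 19.1511

25 cis(130°) = -16.0697 + 19.1511i


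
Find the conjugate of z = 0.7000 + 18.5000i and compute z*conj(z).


z_bar = 0.7000 - 18.5000i
z*z_bar = 0.7^2 + 18.5^2 = 0.49 + 342.25 = 342.74

z_bar = 0.7000 - 18.5000i, z*z_bar = 342.74


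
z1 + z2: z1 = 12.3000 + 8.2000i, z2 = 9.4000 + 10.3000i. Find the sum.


Real: 12.3 + 9.4 = 21.7
Imag: 8.2 + 10.3 = 18.5

21.7000 + 18.5000i


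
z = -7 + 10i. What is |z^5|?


|z| = sqrt(49+100) = sqrt(149) = 12.2066
|z^5| = |z|^5 = (sqrt(149))^5 = 149^2 * sqrt(149) = 22201*sqrt(149)

|z^5| = 22201*sqrt(149) ≈ 270997.7412


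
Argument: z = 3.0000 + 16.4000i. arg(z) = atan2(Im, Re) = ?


Re = 3, Im = 16.4
arg = atan2(16.4, 3) = 79.6337 degrees

arg(z) = 79.6337 degrees


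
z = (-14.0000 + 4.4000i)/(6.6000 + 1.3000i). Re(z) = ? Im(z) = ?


Multiply by conjugate: (-14.0000 + 4.4000i)(6.6000 - 1.3000i) / (6.6^2 + 1.3^2)
Numerator real = -14*6.6 + 4.4*1.3 = -86.68
Numerator imag = 4.4*6.6 - (-14)*1.3 = 47.24
Denominator = 45.25
Re(z) = -86.68/45.25 = -1.9156
Im(z) = 47.24/45.25 = 1.0440

Re(z) = -1.9156, Im(z) = 1.0440


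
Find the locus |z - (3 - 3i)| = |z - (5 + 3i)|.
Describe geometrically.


Equal distances means the locus is the perpendicular bisector of z1 and z2.
Midpoint = ((3+5)/2, (-3+3)/2) = (4.0000, 0)

Perpendicular bisector through (4.0000, 0)


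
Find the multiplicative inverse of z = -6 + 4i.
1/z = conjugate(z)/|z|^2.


|z|^2 = 36+16 = 52
1/z = (-6 - 4i)/52

1/z = -0.1154 - 0.0769i


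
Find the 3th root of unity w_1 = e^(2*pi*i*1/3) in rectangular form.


Angle = 360*1/3 = 120°
a = cos(120°) = -0.5000
b = sin(120°) = 0.8660

-0.5000 + 0.8660i


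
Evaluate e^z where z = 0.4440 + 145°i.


e^0.4440 = 1.5589
cos(145°) = -0.81915
sin(145°) = 0.5736
Real = 1.5589*(-0.81915) = -1.2770
Imag = 1.5589*0.5736 = 0.8942

-1.2770 + 0.8942i


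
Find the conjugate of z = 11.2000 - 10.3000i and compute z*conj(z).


z_bar = 11.2000 + 10.3000i
z*z_bar = 11.2^2 + (-10.3)^2 = 125.44 + 106.09 = 231.53

z_bar = 11.2000 + 10.3000i, z*z_bar = 231.53


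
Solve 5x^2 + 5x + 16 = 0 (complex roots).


disc = 5^2 - 4*5*16 = 25 - 320 = -295
sqrt(|disc|) = sqrt(295) = 17.1756
Real part = -5/(2*5) = -0.5000
Imag part = 17.1756/(2*5) = 1.7176

-0.5000 ± 1.7176i


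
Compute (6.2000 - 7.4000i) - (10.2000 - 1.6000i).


Real: 6.2 - 10.2 = -4
Imag: -7.4 + 1.6 = -5.8

-4.0000 - 5.8000i


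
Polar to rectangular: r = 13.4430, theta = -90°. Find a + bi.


a = 13.4430*cos(-90°) = 13.4430*0 = 0
b = 13.4430*sin(-90°) = 13.4430*(-1) = -13.4430

0 - 13.4430i


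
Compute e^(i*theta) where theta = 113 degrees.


cos(113°) = -0.3907
sin(113°) = 0.9205

e^(i*113°) = -0.3907 + 0.9205i


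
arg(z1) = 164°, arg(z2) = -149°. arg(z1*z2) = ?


arg(z1*z2) = 164° - 149° = 15°
Normalized to (-180°, 180°]: 15°

15°


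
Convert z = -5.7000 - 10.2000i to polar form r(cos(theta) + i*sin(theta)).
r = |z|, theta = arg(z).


r = sqrt(32.49+104.04) = sqrt(136.53) = 11.6846
theta = atan2(-10.2, -5.7) = -119.1975 degrees

r = 11.6846, theta = -119.1975 degrees


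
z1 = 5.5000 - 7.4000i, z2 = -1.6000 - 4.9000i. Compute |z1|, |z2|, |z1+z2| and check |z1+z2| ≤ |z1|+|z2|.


|z1| = sqrt(5.5^2 + (-7.4)^2) = sqrt(85.01) = 9.2201
|z2| = sqrt((-1.6)^2 + (-4.9)^2) = sqrt(26.57) = 5.1546
z1+z2 = 3.9000 - 12.3000i
|z1+z2| = sqrt(166.5) = 12.9035
|z1|+|z2| = 9.2201 + 5.1546 = 14.3747

|z1+z2| = 12.9035 ≤ |z1|+|z2| = 14.3747 (verified)


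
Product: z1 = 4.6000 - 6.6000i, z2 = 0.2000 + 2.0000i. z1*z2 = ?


Real = 4.6*0.2 - (-6.6)*2 = 0.92 - (-13.2) = 14.12
Imag = 4.6*2 + 0.2*(-6.6) = 9.2 - (1.32) = 7.88

14.1200 + 7.8800i


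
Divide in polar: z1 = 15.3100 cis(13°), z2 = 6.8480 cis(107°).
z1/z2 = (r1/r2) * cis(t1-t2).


r = 15.3100 / 6.8480 = 2.2357
theta = 13° - 107° = -94° = 266° (mod 360)

2.2357 cis(266°)


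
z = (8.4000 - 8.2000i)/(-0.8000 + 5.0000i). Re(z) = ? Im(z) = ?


Multiply by conjugate: (8.4000 - 8.2000i)(-0.8000 - 5.0000i) / ((-0.8)^2 + 5^2)
Numerator real = 8.4*(-0.8) - (8.2)*5 = -47.72
Numerator imag = -8.2*(-0.8) - 8.4*5 = -35.44
Denominator = 25.64
Re(z) = -47.72/25.64 = -1.8612
Im(z) = -35.44/25.64 = -1.3822

Re(z) = -1.8612, Im(z) = -1.3822


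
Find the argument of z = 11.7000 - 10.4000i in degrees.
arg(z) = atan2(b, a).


Re = 11.7, Im = -10.4
arg = atan2(-10.4, 11.7) = -41.6335 degrees

arg(z) = -41.6335 degrees


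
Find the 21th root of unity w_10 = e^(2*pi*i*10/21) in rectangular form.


Angle = 360*10/21 = 171.4286°
a = cos(171.4286°) = -0.9888
b = sin(171.4286°) = 0.1490

-0.9888 + 0.1490i


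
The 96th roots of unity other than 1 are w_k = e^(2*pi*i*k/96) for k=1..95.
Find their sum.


With w = e^(2*pi*i/96), all 96 of the 96th roots of unity w^0 = 1, w, ..., w^(95) sum to 0: 1 + w + ... + w^(95) = (1 - w^96)/(1 - w) = 0 since w^96 = 1, w ≠ 1.
Removing the root 1: w + w^2 + ... + w^(95) = 0 - 1 = -1

Sum = -1


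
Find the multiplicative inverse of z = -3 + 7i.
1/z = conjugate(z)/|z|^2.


|z|^2 = 9+49 = 58
1/z = (-3 - 7i)/58

1/z = -0.0517 - 0.1207i


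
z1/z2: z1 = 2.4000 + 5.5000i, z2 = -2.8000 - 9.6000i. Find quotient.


Conjugate of z2 = -2.8000 + 9.6000i
Numerator: (2.4000 + 5.5000i)(-2.8000 + 9.6000i) = -59.5200 + 7.6400i
Denominator: (-2.8)^2 + (-9.6)^2 = 100
Result = (-59.5200 + 7.6400i)/100

-0.5952 + 0.0764i


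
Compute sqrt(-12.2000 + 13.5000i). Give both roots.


|z| = sqrt(148.84+182.25) = 18.1959
sqrt((|z|+a)/2) = sqrt((18.1959+(-12.2))/2) = sqrt(2.9979) = 1.7315
sqrt((|z|-a)/2) = sqrt((18.1959-(-12.2))/2) = sqrt(15.1979) = 3.8985

±(1.7315 + 3.8985i) i.e. 1.7315 + 3.8985i and -1.7315 - 3.8985i


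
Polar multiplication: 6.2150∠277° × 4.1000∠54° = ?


r = 6.2150 * 4.1000 = 25.4815
theta = 277° + 54° = 331° = 331° (mod 360)

25.4815 cis(331°)


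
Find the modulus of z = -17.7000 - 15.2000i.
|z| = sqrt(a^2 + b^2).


|z| = sqrt((-17.7)^2 + (-15.2)^2) = sqrt(313.29 + 231.04) = sqrt(544.33) = 23.3309

|z| = 23.3309


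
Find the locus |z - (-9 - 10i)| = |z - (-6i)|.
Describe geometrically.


Equal distances means the locus is the perpendicular bisector of z1 and z2.
Midpoint = ((-9+0)/2, (-10+(-6))/2) = (-4.5000, -8.0000)

Perpendicular bisector through (-4.5000, -8.0000)


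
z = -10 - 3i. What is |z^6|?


|z| = sqrt(100+9) = sqrt(109) = 10.4403
|z^6| = |z|^6 = (sqrt(109))^6 = 109^3 = 1295029

|z^6| = 1295029


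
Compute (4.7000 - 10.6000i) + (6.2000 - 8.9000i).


Real: 4.7 + 6.2 = 10.9
Imag: -10.6 - 8.9 = -19.5

10.9000 - 19.5000i


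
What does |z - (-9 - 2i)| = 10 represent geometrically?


|z - z0| = r is a circle with center z0 and radius r.
Center = (-9, -2), radius = 10

Circle with center (-9, -2) and radius 10


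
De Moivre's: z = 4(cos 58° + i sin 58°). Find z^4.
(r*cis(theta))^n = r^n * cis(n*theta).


r^4 = 4^4 = 256
n*theta = 4*58° = 232° = 232° (mod 360)
a = 256*cos(232°) = -157.6093
b = 256*sin(232°) = -201.7308

256 cis(232°) = -157.6093 - 201.7308i


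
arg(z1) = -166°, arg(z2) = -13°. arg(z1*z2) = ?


arg(z1*z2) = -166° - 13° = -179°
Normalized to (-180°, 180°]: -179°

-179°


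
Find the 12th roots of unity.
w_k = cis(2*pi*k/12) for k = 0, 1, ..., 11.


The 12th roots of unity are cis(360k/12°) for k=0..11
Angle step = 360/12 = 30°
Primitive root: cis(30°)
Primitive root = 0.8660 + 0.5000i

12 roots at angles: 0°, 30°, 60°, 90°, 120°, 150°, 180°, 210°, 240°, 270°, 300°, 330°


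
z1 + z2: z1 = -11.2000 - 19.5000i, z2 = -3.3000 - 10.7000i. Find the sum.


Real: -11.2 - 3.3 = -14.5
Imag: -19.5 - 10.7 = -30.2

-14.5000 - 30.2000i


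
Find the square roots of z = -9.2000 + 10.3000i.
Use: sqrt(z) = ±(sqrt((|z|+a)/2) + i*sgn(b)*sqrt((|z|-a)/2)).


|z| = sqrt(84.64+106.09) = 13.8105
sqrt((|z|+a)/2) = sqrt((13.8105+(-9.2))/2) = sqrt(2.3053) = 1.5183
sqrt((|z|-a)/2) = sqrt((13.8105-(-9.2))/2) = sqrt(11.5053) = 3.3919

±(1.5183 + 3.3919i) i.e. 1.5183 + 3.3919i and -1.5183 - 3.3919i


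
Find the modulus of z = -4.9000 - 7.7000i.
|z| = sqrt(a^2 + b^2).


|z| = sqrt((-4.9)^2 + (-7.7)^2) = sqrt(24.01 + 59.29) = sqrt(83.3) = 9.1269

|z| = 9.1269


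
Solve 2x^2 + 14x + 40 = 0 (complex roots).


disc = 14^2 - 4*2*40 = 196 - 320 = -124
sqrt(|disc|) = sqrt(124) = 11.1355
Real part = -14/(2*2) = -3.5000
Imag part = 11.1355/(2*2) = 2.7839

-3.5000 ± 2.7839i


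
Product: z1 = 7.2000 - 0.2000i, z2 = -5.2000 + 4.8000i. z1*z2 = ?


Real = 7.2*(-5.2) - (-0.2)*4.8 = -37.44 - (-0.96) = -36.48
Imag = 7.2*4.8 - (5.2)*(-0.2) = 34.56 + 1.04 = 35.6

-36.4800 + 35.6000i


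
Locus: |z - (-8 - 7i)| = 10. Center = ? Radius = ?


|z - z0| = r is a circle with center z0 and radius r.
Center = (-8, -7), radius = 10

Circle with center (-8, -7) and radius 10


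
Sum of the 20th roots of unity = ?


The sum of all 20th roots of unity is 0.
Geometric series: (1 - w^20)/(1 - w) = (1-1)/(1-w) = 0 since w^20 = 1, w ≠ 1.
Alternatively: coefficient of z^19 in z^20 - 1 is 0.

0


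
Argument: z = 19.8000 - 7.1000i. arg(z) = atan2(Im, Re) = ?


Re = 19.8, Im = -7.1
arg = atan2(-7.1, 19.8) = -19.7271 degrees

arg(z) = -19.7271 degrees


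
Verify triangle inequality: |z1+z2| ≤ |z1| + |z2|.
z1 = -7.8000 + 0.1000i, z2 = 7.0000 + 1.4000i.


|z1| = sqrt((-7.8)^2 + 0.1^2) = sqrt(60.85) = 7.8006
|z2| = sqrt(7^2 + 1.4^2) = sqrt(50.96) = 7.1386
z1+z2 = -0.8000 + 1.5000i
|z1+z2| = sqrt(2.89) = 1.7000
|z1|+|z2| = 7.8006 + 7.1386 = 14.9392

|z1+z2| = 1.7000 ≤ |z1|+|z2| = 14.9392 (verified)


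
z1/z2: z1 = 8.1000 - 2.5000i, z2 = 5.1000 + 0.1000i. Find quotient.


Conjugate of z2 = 5.1000 - 0.1000i
Numerator: (8.1000 - 2.5000i)(5.1000 - 0.1000i) = 41.0600 - 13.5600i
Denominator: 5.1^2 + 0.1^2 = 26.02
Result = (41.0600 - 13.5600i)/26.02

1.5780 - 0.5211i


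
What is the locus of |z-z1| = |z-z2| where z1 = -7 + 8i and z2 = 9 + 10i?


Equal distances means the locus is the perpendicular bisector of z1 and z2.
Midpoint = ((-7+9)/2, (8+10)/2) = (1.0000, 9.0000)

Perpendicular bisector through (1.0000, 9.0000)


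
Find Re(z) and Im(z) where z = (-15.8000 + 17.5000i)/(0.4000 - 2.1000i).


Multiply by conjugate: (-15.8000 + 17.5000i)(0.4000 + 2.1000i) / (0.4^2 + (-2.1)^2)
Numerator real = -15.8*0.4 + 17.5*(-2.1) = -43.07
Numerator imag = 17.5*0.4 - (-15.8)*(-2.1) = -26.18
Denominator = 4.57
Re(z) = -43.07/4.57 = -9.4245
Im(z) = -26.18/4.57 = -5.7287

Re(z) = -9.4245, Im(z) = -5.7287


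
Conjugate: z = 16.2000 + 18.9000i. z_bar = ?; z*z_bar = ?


z_bar = 16.2000 - 18.9000i
z*z_bar = 16.2^2 + 18.9^2 = 262.44 + 357.21 = 619.65

z_bar = 16.2000 - 18.9000i, z*z_bar = 619.65


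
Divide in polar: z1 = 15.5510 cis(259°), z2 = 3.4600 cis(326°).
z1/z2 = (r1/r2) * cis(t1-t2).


r = 15.5510 / 3.4600 = 4.4945
theta = 259° - 326° = -67° = 293° (mod 360)

4.4945 cis(293°)


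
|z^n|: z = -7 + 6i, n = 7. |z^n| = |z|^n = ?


|z| = sqrt(49+36) = sqrt(85) = 9.2195
|z^7| = |z|^7 = (sqrt(85))^7 = 85^3 * sqrt(85) = 614125*sqrt(85)

|z^7| = 614125*sqrt(85) ≈ 5661952.7398


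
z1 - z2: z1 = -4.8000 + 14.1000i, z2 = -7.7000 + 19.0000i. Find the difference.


Real: -4.8 + 7.7 = 2.9
Imag: 14.1 - 19 = -4.9

2.9000 - 4.9000i


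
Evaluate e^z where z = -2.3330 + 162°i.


e^-2.3330 = 0.0970
cos(162°) = -0.9511
sin(162°) = 0.309
Real = 0.0970*(-0.9511) = -0.0923
Imag = 0.0970*0.309 = 0.0300

-0.0923 + 0.0300i


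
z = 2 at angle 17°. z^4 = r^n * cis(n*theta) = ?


r^4 = 2^4 = 16
n*theta = 4*17° = 68° = 68° (mod 360)
a = 16*cos(68°) = 5.9937
b = 16*sin(68°) = 14.8349

16 cis(68°) = 5.9937 + 14.8349i


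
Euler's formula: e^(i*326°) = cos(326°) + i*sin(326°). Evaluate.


cos(326°) = 0.8290
sin(326°) = -0.5592

e^(i*326°) = 0.8290 - 0.5592i


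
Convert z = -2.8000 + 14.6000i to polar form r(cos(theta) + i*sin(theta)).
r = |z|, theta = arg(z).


r = sqrt(7.84+213.16) = sqrt(221) = 14.8661
theta = atan2(14.6, -2.8) = 100.8564 degrees

r = 14.8661, theta = 100.8564 degrees


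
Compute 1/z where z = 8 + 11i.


|z|^2 = 64+121 = 185
1/z = (8 - 11i)/185

1/z = 0.0432 - 0.0595i


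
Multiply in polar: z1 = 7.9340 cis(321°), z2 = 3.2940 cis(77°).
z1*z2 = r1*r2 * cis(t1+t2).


r = 7.9340 * 3.2940 = 26.1346
theta = 321° + 77° = 398° = 38° (mod 360)

26.1346 cis(38°)


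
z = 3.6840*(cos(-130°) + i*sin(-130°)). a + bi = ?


a = 3.6840*cos(-130°) = 3.6840*(-0.64279) = -2.3680
b = 3.6840*sin(-130°) = 3.6840*(-0.76604) = -2.8221

-2.3680 - 2.8221i


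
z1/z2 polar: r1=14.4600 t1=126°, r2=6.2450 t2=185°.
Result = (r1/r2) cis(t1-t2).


r = 14.4600 / 6.2450 = 2.3155
theta = 126° - 185° = -59° = 301° (mod 360)

2.3155 cis(301°)


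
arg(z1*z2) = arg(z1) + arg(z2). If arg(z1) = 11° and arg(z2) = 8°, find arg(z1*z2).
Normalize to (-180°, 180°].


arg(z1*z2) = 11° + 8° = 19°
Normalized to (-180°, 180°]: 19°

19°


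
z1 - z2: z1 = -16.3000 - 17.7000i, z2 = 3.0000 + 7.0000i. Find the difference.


Real: -16.3 - 3 = -19.3
Imag: -17.7 - 7 = -24.7

-19.3000 - 24.7000i


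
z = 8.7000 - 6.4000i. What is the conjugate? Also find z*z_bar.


z_bar = 8.7000 + 6.4000i
z*z_bar = 8.7^2 + (-6.4)^2 = 75.69 + 40.96 = 116.65

z_bar = 8.7000 + 6.4000i, z*z_bar = 116.65


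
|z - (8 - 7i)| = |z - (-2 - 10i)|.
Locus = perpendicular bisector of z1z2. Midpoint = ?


Equal distances means the locus is the perpendicular bisector of z1 and z2.
Midpoint = ((8+(-2))/2, (-7+(-10))/2) = (3.0000, -8.5000)

Perpendicular bisector through (3.0000, -8.5000)


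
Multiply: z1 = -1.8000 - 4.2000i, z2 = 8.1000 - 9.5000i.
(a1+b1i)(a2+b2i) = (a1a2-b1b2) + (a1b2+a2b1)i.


Real = -1.8*8.1 - (-4.2)*(-9.5) = -14.58 - 39.9 = -54.48
Imag = -1.8*(-9.5) + 8.1*(-4.2) = 17.1 - (34.02) = -16.92

-54.4800 - 16.9200i


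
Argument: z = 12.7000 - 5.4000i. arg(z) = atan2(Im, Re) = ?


Re = 12.7, Im = -5.4
arg = atan2(-5.4, 12.7) = -23.0350 degrees

arg(z) = -23.0350 degrees


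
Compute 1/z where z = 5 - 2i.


|z|^2 = 25+4 = 29
1/z = (5 + 2i)/29

1/z = 0.1724 + 0.0690i


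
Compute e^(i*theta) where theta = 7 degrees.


cos(7°) = 0.9925
sin(7°) = 0.1219

e^(i*7°) = 0.9925 + 0.1219i


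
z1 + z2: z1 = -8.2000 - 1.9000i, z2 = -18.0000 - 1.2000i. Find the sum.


Real: -8.2 - 18 = -26.2
Imag: -1.9 - 1.2 = -3.1

-26.2000 - 3.1000i


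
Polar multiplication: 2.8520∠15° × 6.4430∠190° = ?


r = 2.8520 * 6.4430 = 18.3754
theta = 15° + 190° = 205° = 205° (mod 360)

18.3754 cis(205°)


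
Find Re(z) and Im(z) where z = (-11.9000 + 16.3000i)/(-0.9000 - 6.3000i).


Multiply by conjugate: (-11.9000 + 16.3000i)(-0.9000 + 6.3000i) / ((-0.9)^2 + (-6.3)^2)
Numerator real = -11.9*(-0.9) + 16.3*(-6.3) = -91.98
Numerator imag = 16.3*(-0.9) - (-11.9)*(-6.3) = -89.64
Denominator = 40.5
Re(z) = -91.98/40.5 = -2.2711
Im(z) = -89.64/40.5 = -2.2133

Re(z) = -2.2711, Im(z) = -2.2133


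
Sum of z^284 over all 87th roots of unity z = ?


The roots are w_k = w^k with w = e^(2*pi*i/87), and (w^k)^284 = (w^284)^k.
So S = 1 + u + u^2 + ... + u^(86) with u = w^284.
284 = 3*87 + 23, so 284 is not a multiple of 87: u = (w^87)^3 * w^23 = w^23 ≠ 1 (w is a primitive 87th root), while u^87 = (w^87)^284 = 1.
Geometric series: S = (1 - u^87)/(1 - u) = (1 - 1)/(1 - u) = 0

S = 0


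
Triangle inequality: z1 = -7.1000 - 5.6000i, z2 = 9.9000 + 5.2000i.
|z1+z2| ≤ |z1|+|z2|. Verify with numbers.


|z1| = sqrt((-7.1)^2 + (-5.6)^2) = sqrt(81.77) = 9.0427
|z2| = sqrt(9.9^2 + 5.2^2) = sqrt(125.05) = 11.1826
z1+z2 = 2.8000 - 0.4000i
|z1+z2| = sqrt(8) = 2.8284
|z1|+|z2| = 9.0427 + 11.1826 = 20.2253

|z1+z2| = 2.8284 ≤ |z1|+|z2| = 20.2253 (verified)


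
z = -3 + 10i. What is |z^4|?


|z| = sqrt(9+100) = sqrt(109) = 10.4403
|z^4| = |z|^4 = (sqrt(109))^4 = 109^2 = 11881

|z^4| = 11881


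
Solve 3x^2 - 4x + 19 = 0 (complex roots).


disc = (-4)^2 - 4*3*19 = 16 - 228 = -212
sqrt(|disc|) = sqrt(212) = 14.5602
Real part = 4/(2*3) = 0.6667
Imag part = 14.5602/(2*3) = 2.4267

0.6667 ± 2.4267i


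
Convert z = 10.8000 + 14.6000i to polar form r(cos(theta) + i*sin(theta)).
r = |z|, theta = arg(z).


r = sqrt(116.64+213.16) = sqrt(329.8) = 18.1604
theta = atan2(14.6, 10.8) = 53.5087 degrees

r = 18.1604, theta = 53.5087 degrees


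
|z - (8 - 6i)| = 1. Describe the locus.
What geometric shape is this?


|z - z0| = r is a circle with center z0 and radius r.
Center = (8, -6), radius = 1

Circle with center (8, -6) and radius 1


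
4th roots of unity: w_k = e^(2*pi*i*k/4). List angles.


The 4th roots of unity are cis(360k/4°) for k=0..3
Angle step = 360/4 = 90°
Primitive root: cis(90°)
Primitive root = 0 + 1.0000i

4 roots at angles: 0°, 90°, 180°, 270°


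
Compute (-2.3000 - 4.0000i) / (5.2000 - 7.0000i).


Conjugate of z2 = 5.2000 + 7.0000i
Numerator: (-2.3000 - 4.0000i)(5.2000 + 7.0000i) = 16.0400 - 36.9000i
Denominator: 5.2^2 + (-7)^2 = 76.04
Result = (16.0400 - 36.9000i)/76.04

0.2109 - 0.4853i


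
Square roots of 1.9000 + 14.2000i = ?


|z| = sqrt(3.61+201.64) = 14.3265
sqrt((|z|+a)/2) = sqrt((14.3265+1.9)/2) = sqrt(8.1133) = 2.8484
sqrt((|z|-a)/2) = sqrt((14.3265-1.9)/2) = sqrt(6.2133) = 2.4926

±(2.8484 + 2.4926i) i.e. 2.8484 + 2.4926i and -2.8484 - 2.4926i
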